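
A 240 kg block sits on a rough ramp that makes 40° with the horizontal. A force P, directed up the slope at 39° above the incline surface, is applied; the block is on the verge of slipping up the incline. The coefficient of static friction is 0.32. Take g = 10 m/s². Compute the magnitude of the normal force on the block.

On the verge of sliding up the incline, friction equals μN and acts down the slope.
Perpendicular: N + P sin 39° = W cos 40° = 1839 N.
Along incline: P cos 39° = W sin 40° + μN  with W sin 40° = 1543 N.
Solving the pair for P and N: P = 2178 N, N = 468 N (and f = μN = 149.8 N).

N ≈ 468 N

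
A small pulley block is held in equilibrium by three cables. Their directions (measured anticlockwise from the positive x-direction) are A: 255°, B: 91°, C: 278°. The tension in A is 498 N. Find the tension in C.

Resolve: ΣF_x = 498 cos 255° + T_B cos 91° + T_C cos 278° = 0.
        ΣF_y = 498 sin 255° + T_B sin 91° + T_C sin 278° = 0.
The known terms sum to (-128.9, -481) N, so -0.0175 T_B + 0.1392 T_C = 128.9 and 0.9998 T_B − 0.9903 T_C = 481.
Solving simultaneously: T_B = 1597 N, T_C = 1126 N.

T_C ≈ 1130 N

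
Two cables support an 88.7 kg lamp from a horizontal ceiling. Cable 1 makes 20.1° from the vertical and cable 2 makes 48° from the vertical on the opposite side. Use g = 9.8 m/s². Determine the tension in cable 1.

T_1 ≈ 696 N

Angles from the horizontal: cable 1 is 90° − 20.1° = 69.9°, cable 2 is 90° − 48° = 42°.
Weight W = 88.7 × 9.8 = 869.3 N acts straight down.
Horizontal: T_1 cos 69.9° = T_2 cos 42°  →  T_2 = 0.4624 T_1.
Vertical: T_1 sin 69.9° + T_2 sin 42° = 869.3.
Substituting the horizontal relation into the vertical equation gives 1.249 T_1 = 869.3, so T_1 = 696.2 N.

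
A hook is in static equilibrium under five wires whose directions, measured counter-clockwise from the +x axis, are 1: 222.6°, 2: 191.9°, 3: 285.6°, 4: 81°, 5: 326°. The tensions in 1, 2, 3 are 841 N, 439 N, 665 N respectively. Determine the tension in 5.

T_5 ≈ 723 N

Resolve: ΣF_x = 841 cos 222.6° + 439 cos 191.9° + 665 cos 285.6° + T_4 cos 81° + T_5 cos 326° = 0.
        ΣF_y = 841 sin 222.6° + 439 sin 191.9° + 665 sin 285.6° + T_4 sin 81° + T_5 sin 326° = 0.
The known terms sum to (-869.8, -1300) N, so 0.1564 T_4 + 0.8290 T_5 = 869.8 and 0.9877 T_4 − 0.5592 T_5 = 1300.
Solving simultaneously: T_4 = 1726 N, T_5 = 723.5 N.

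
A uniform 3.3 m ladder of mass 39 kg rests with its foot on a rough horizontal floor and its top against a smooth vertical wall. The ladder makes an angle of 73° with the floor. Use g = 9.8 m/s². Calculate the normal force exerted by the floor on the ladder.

ΣF_y = 0: N_floor = 39×9.8 = 382.2 N.

N_floor ≈ 382 N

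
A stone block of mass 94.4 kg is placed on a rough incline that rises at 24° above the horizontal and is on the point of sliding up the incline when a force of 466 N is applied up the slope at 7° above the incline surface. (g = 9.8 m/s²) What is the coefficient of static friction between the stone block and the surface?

On the verge of sliding up the incline, friction is at its maximum μN and acts down the slope.
Perpendicular to incline: N = W cos 24° − P sin 7° = 845.1 − 56.79 = 788.3 N.
Along incline: P cos 7° − μN = W sin 24° → μ = −(W sin 24° − P cos 7°) / N = 0.1094.

μ ≈ 0.109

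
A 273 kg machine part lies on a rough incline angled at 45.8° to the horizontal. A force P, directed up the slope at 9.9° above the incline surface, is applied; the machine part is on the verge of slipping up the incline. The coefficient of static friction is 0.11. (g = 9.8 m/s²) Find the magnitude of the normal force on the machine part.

N ≈ 1500 N

On the verge of sliding up the incline, friction equals μN and acts down the slope.
Perpendicular: N + P sin 9.9° = W cos 45.8° = 1865 N.
Along incline: P cos 9.9° = W sin 45.8° + μN  with W sin 45.8° = 1918 N.
Solving the pair for P and N: P = 2115 N, N = 1502 N (and f = μN = 165.2 N).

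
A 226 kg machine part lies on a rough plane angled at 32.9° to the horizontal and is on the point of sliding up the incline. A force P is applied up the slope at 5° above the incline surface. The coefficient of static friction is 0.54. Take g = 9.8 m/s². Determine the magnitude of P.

P ≈ 2120 N

On the verge of sliding up the incline, friction equals μN and acts down the slope.
Perpendicular: N + P sin 5° = W cos 32.9° = 1860 N.
Along incline: P cos 5° = W sin 32.9° + μN  with W sin 32.9° = 1203 N.
Solving the pair for P and N: P = 2116 N, N = 1675 N (and f = μN = 904.6 N).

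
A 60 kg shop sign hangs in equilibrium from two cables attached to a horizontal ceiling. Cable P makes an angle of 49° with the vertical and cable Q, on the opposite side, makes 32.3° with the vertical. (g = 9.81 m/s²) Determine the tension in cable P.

T_P ≈ 318 N

Angles from the horizontal: cable P is 90° − 49° = 41°, cable Q is 90° − 32.3° = 57.7°.
Weight W = 60 × 9.81 = 588.6 N acts straight down.
Horizontal: T_P cos 41° = T_Q cos 57.7°  →  T_Q = 1.412 T_P.
Vertical: T_P sin 41° + T_Q sin 57.7° = 588.6.
Substituting the horizontal relation into the vertical equation gives 1.85 T_P = 588.6, so T_P = 318.2 N.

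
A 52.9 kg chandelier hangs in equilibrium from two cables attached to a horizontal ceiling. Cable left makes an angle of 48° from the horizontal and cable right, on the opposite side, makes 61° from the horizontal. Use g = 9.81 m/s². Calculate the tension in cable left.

Weight W = 52.9 × 9.81 = 518.9 N acts straight down.
Horizontal: T_left cos 48° = T_right cos 61°  →  T_right = 1.38 T_left.
Vertical: T_left sin 48° + T_right sin 61° = 518.9.
Substituting the horizontal relation into the vertical equation gives 1.95 T_left = 518.9, so T_left = 266.1 N.

T_left ≈ 266 N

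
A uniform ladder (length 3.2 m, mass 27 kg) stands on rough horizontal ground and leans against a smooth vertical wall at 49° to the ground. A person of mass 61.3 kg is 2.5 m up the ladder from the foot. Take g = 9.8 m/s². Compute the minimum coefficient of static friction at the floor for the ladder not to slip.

ΣF_y = 0: N_floor = 27×9.8 + 61.3×9.8 = 865.34 N.
Torques about the foot: N_wall · 3.2 sin 49° = 27×9.8×1.6 cos 49° + 61.3×9.8×2.5 cos 49° → N_wall = 522.99 N.
ΣF_x = 0: f_floor = N_wall = 522.99 N.
μ_min = f_floor / N_floor = 522.99 / 865.34 = 0.6044.

μ_min ≈ 0.604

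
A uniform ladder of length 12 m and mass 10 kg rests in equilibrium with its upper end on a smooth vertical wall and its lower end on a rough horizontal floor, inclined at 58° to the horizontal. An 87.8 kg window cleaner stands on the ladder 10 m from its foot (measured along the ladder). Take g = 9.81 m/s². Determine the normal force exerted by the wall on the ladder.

Torques about the foot: N_wall · 12 sin 58° = 10×9.81×6 cos 58° + 87.8×9.81×10 cos 58° → N_wall = 479.16 N.

N_wall ≈ 479 N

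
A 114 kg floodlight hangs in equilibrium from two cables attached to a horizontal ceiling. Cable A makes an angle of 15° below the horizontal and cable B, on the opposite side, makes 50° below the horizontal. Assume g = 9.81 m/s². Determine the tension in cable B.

T_B ≈ 1190 N

Weight W = 114 × 9.81 = 1118 N acts straight down.
Horizontal: T_A cos 15° = T_B cos 50°  →  T_A = 0.6655 T_B.
Vertical: T_A sin 15° + T_B sin 50° = 1118.
Substituting the horizontal relation into the vertical equation gives 0.9383 T_B = 1118, so T_B = 1192 N.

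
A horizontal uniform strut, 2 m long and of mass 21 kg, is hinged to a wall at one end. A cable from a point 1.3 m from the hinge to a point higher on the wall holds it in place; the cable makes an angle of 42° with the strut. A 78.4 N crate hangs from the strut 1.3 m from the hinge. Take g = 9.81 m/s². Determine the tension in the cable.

T ≈ 354 N

Take torques about the hinge: T sin 42° · 1.3 = 21×9.81×1 + 78.4×1.3 = 307.93 N·m.
So T = 307.93 / (0.6691 × 1.3) = 354 N.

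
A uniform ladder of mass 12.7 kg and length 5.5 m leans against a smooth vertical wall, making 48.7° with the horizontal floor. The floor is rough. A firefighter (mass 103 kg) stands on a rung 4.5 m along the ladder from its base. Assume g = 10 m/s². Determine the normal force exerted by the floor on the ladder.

N_floor ≈ 1160 N

ΣF_y = 0: N_floor = 12.7×10 + 103×10 = 1157 N.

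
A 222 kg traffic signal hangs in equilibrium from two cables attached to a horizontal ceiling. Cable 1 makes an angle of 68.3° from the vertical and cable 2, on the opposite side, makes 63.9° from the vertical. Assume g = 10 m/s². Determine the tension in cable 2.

Angles from the horizontal: cable 1 is 90° − 68.3° = 21.7°, cable 2 is 90° − 63.9° = 26.1°.
Weight W = 222 × 10 = 2220 N acts straight down.
Horizontal: T_1 cos 21.7° = T_2 cos 26.1°  →  T_1 = 0.9665 T_2.
Vertical: T_1 sin 21.7° + T_2 sin 26.1° = 2220.
Substituting the horizontal relation into the vertical equation gives 0.7973 T_2 = 2220, so T_2 = 2784 N.

T_2 ≈ 2780 N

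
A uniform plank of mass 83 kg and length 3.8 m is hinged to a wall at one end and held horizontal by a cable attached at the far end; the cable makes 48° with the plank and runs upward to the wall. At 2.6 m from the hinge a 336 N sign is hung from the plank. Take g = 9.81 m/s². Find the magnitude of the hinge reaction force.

Take torques about the hinge: T sin 48° · 3.8 = 83×9.81×1.9 + 336×2.6 = 2420.6 N·m.
So T = 2420.6 / (0.7431 × 3.8) = 857.18 N.
ΣF_x = 0: H_x = T cos 48° = 573.57 N.
ΣF_y = 0: H_y = (83×9.81 + 336) − T sin 48° = 1150.2 − 637.01 = 513.22 N.
|H| = √(H_x² + H_y²) = √((573.57)² + (513.22)²) = 769.66 N.

|H| ≈ 770 N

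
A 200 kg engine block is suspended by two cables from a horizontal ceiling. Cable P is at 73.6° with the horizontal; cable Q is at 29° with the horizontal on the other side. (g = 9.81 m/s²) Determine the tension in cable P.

T_P ≈ 1760 N

Weight W = 200 × 9.81 = 1962 N acts straight down.
Horizontal: T_P cos 73.6° = T_Q cos 29°  →  T_Q = 0.3228 T_P.
Vertical: T_P sin 73.6° + T_Q sin 29° = 1962.
Substituting the horizontal relation into the vertical equation gives 1.116 T_P = 1962, so T_P = 1758 N.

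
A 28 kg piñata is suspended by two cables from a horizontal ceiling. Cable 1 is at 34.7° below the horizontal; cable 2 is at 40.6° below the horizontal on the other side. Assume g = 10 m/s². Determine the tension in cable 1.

T_1 ≈ 220 N

Weight W = 28 × 10 = 280 N acts straight down.
Horizontal: T_1 cos 34.7° = T_2 cos 40.6°  →  T_2 = 1.083 T_1.
Vertical: T_1 sin 34.7° + T_2 sin 40.6° = 280.
Substituting the horizontal relation into the vertical equation gives 1.274 T_1 = 280, so T_1 = 219.8 N.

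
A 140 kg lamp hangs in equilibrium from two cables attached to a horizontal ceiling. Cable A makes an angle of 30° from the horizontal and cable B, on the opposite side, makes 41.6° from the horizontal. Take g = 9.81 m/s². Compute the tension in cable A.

T_A ≈ 1080 N

Weight W = 140 × 9.81 = 1373 N acts straight down.
Horizontal: T_A cos 30° = T_B cos 41.6°  →  T_B = 1.158 T_A.
Vertical: T_A sin 30° + T_B sin 41.6° = 1373.
Substituting the horizontal relation into the vertical equation gives 1.269 T_A = 1373, so T_A = 1082 N.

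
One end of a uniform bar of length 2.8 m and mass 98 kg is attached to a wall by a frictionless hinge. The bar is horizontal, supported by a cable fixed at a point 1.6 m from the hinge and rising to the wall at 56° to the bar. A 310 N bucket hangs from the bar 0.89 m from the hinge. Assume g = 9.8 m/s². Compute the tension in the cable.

T ≈ 1220 N

Take torques about the hinge: T sin 56° · 1.6 = 98×9.8×1.4 + 310×0.89 = 1620.5 N·m.
So T = 1620.5 / (0.8290 × 1.6) = 1221.6 N.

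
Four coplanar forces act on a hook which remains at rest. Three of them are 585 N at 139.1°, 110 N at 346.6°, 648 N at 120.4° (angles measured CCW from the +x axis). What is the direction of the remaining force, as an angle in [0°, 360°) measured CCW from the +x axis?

θ ≈ 306°

Sum the known components: ΣF_x = -663.1 N, ΣF_y = 916.4 N.
For equilibrium the remaining force must supply (−ΣF_x, −ΣF_y) = (663.1, -916.4) N.
Magnitude = √((663.1)² + (-916.4)²) = 1131 N; direction = atan2(-916.4, 663.1) = 305.9°.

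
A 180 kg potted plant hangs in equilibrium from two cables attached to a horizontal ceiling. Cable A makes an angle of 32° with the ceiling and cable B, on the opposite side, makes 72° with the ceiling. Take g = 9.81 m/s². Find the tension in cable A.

T_A ≈ 562 N

Weight W = 180 × 9.81 = 1766 N acts straight down.
Horizontal: T_A cos 32° = T_B cos 72°  →  T_B = 2.744 T_A.
Vertical: T_A sin 32° + T_B sin 72° = 1766.
Substituting the horizontal relation into the vertical equation gives 3.14 T_A = 1766, so T_A = 562.4 N.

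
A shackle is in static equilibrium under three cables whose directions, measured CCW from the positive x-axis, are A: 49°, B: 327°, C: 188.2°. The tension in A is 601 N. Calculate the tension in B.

T_B ≈ 596 N

Resolve: ΣF_x = 601 cos 49° + T_B cos 327° + T_C cos 188.2° = 0.
        ΣF_y = 601 sin 49° + T_B sin 327° + T_C sin 188.2° = 0.
The known terms sum to (394.3, 453.6) N, so 0.8387 T_B − 0.9898 T_C = -394.3 and -0.5446 T_B − 0.1426 T_C = -453.6.
Solving simultaneously: T_B = 596.2 N, T_C = 903.5 N.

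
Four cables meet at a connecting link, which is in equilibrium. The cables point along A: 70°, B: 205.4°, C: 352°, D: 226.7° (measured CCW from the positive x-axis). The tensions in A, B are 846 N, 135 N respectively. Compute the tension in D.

Resolve: ΣF_x = 846 cos 70° + 135 cos 205.4° + T_C cos 352° + T_D cos 226.7° = 0.
        ΣF_y = 846 sin 70° + 135 sin 205.4° + T_C sin 352° + T_D sin 226.7° = 0.
The known terms sum to (167.4, 737.1) N, so 0.9903 T_C − 0.6858 T_D = -167.4 and -0.1392 T_C − 0.7278 T_D = -737.1.
Solving simultaneously: T_C = 470.1 N, T_D = 922.9 N.

T_D ≈ 923 N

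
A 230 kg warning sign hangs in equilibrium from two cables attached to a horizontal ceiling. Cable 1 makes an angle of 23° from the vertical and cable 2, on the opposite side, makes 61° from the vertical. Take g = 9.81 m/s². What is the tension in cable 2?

Angles from the horizontal: cable 1 is 90° − 23° = 67°, cable 2 is 90° − 61° = 29°.
Weight W = 230 × 9.81 = 2256 N acts straight down.
Horizontal: T_1 cos 67° = T_2 cos 29°  →  T_1 = 2.238 T_2.
Vertical: T_1 sin 67° + T_2 sin 29° = 2256.
Substituting the horizontal relation into the vertical equation gives 2.545 T_2 = 2256, so T_2 = 886.5 N.

T_2 ≈ 886 N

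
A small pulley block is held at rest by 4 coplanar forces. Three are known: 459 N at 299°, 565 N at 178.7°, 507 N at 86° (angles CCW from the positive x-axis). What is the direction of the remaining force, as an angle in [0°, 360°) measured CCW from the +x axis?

θ ≈ 339°

Sum the known components: ΣF_x = -307 N, ΣF_y = 117.1 N.
For equilibrium the remaining force must supply (−ΣF_x, −ΣF_y) = (307, -117.1) N.
Magnitude = √((307)² + (-117.1)²) = 328.5 N; direction = atan2(-117.1, 307) = 339.1°.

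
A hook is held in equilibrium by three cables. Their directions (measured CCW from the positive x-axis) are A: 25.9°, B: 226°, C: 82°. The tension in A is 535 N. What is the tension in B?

Resolve: ΣF_x = 535 cos 25.9° + T_B cos 226° + T_C cos 82° = 0.
        ΣF_y = 535 sin 25.9° + T_B sin 226° + T_C sin 82° = 0.
The known terms sum to (481.3, 233.7) N, so -0.6947 T_B + 0.1392 T_C = -481.3 and -0.7193 T_B + 0.9903 T_C = -233.7.
Solving simultaneously: T_B = 755.5 N, T_C = 312.8 N.

T_B ≈ 755 N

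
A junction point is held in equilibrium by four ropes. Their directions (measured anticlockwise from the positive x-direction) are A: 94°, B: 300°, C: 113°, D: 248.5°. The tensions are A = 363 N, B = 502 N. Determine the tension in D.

T_D ≈ 256 N

Resolve: ΣF_x = 363 cos 94° + 502 cos 300° + T_C cos 113° + T_D cos 248.5° = 0.
        ΣF_y = 363 sin 94° + 502 sin 300° + T_C sin 113° + T_D sin 248.5° = 0.
The known terms sum to (225.7, -72.63) N, so -0.3907 T_C − 0.3665 T_D = -225.7 and 0.9205 T_C − 0.9304 T_D = 72.63.
Solving simultaneously: T_C = 337.6 N, T_D = 255.9 N.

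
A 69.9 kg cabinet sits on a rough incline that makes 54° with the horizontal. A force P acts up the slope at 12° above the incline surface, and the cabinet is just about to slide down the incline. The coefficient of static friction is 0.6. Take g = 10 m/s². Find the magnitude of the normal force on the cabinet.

On the verge of sliding down the incline, friction equals μN and acts up the slope.
Perpendicular: N + P sin 12° = W cos 54° = 410.9 N.
Along incline: P cos 12° + μN = W sin 54° with W sin 54° = 565.5 N.
Solving the pair for P and N: P = 373.8 N, N = 333.1 N (and f = μN = 199.9 N).

N ≈ 333 N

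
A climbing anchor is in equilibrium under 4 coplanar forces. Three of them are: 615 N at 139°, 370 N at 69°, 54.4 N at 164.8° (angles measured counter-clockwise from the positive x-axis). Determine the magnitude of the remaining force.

Sum the known components: ΣF_x = -384 N, ΣF_y = 763.2 N.
For equilibrium the remaining force must supply (−ΣF_x, −ΣF_y) = (384, -763.2) N.
Magnitude = √((384)² + (-763.2)²) = 854.3 N; direction = atan2(-763.2, 384) = 296.7°.

F ≈ 854 N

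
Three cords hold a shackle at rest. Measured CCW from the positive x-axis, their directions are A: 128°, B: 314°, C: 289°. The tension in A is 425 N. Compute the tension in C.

Resolve: ΣF_x = 425 cos 128° + T_B cos 314° + T_C cos 289° = 0.
        ΣF_y = 425 sin 128° + T_B sin 314° + T_C sin 289° = 0.
The known terms sum to (-261.7, 334.9) N, so 0.6947 T_B + 0.3256 T_C = 261.7 and -0.7193 T_B − 0.9455 T_C = -334.9.
Solving simultaneously: T_B = 327.4 N, T_C = 105.1 N.

T_C ≈ 105 N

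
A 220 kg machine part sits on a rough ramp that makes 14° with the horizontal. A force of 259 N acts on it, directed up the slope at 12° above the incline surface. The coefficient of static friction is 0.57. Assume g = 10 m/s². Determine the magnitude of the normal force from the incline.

Axes along / perpendicular to the incline. W sin 14° = 532.2 N down-slope; W cos 14° = 2135 N into the surface.
Perpendicular: N = W cos 14° − P sin 12° = 2135 − 53.85 = 2081 N.
Along incline: P cos 12° + f = W sin 14° (friction acts up-slope) → f = 532.2 − 253.3 = 278.9 N.
|f| = 278.9 N ≤ μN = 1186 N, so the machine part is indeed static.

N ≈ 2080 N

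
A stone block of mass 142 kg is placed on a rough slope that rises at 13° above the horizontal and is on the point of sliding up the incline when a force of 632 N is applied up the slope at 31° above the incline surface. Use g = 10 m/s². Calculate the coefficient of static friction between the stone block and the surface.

μ ≈ 0.210

On the verge of sliding up the incline, friction is at its maximum μN and acts down the slope.
Perpendicular to incline: N = W cos 13° − P sin 31° = 1384 − 325.5 = 1058 N.
Along incline: P cos 31° − μN = W sin 13° → μ = −(W sin 13° − P cos 31°) / N = 0.2101.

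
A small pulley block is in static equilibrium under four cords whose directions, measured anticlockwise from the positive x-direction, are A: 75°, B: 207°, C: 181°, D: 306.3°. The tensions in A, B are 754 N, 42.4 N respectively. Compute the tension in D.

Resolve: ΣF_x = 754 cos 75° + 42.4 cos 207° + T_C cos 181° + T_D cos 306.3° = 0.
        ΣF_y = 754 sin 75° + 42.4 sin 207° + T_C sin 181° + T_D sin 306.3° = 0.
The known terms sum to (157.4, 709.1) N, so -0.9998 T_C + 0.5920 T_D = -157.4 and -0.0175 T_C − 0.8059 T_D = -709.1.
Solving simultaneously: T_C = 669.7 N, T_D = 865.3 N.

T_D ≈ 865 N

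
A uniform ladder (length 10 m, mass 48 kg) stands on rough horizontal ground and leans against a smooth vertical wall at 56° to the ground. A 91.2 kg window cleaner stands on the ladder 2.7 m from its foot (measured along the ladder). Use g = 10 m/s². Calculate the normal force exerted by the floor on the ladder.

N_floor ≈ 1390 N

ΣF_y = 0: N_floor = 48×10 + 91.2×10 = 1392 N.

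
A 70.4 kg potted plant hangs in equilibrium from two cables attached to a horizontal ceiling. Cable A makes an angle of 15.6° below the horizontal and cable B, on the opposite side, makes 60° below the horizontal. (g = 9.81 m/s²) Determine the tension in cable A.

Weight W = 70.4 × 9.81 = 690.6 N acts straight down.
Horizontal: T_A cos 15.6° = T_B cos 60°  →  T_B = 1.926 T_A.
Vertical: T_A sin 15.6° + T_B sin 60° = 690.6.
Substituting the horizontal relation into the vertical equation gives 1.937 T_A = 690.6, so T_A = 356.5 N.

T_A ≈ 357 N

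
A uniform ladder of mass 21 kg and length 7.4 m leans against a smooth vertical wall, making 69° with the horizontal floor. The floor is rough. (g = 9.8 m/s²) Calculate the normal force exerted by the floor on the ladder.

ΣF_y = 0: N_floor = 21×9.8 = 205.8 N.

N_floor ≈ 206 N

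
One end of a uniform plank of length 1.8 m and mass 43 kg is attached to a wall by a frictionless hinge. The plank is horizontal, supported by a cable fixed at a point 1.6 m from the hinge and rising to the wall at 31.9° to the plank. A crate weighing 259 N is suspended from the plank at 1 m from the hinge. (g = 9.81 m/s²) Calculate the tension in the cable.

T ≈ 755 N

Take torques about the hinge: T sin 31.9° · 1.6 = 43×9.81×0.9 + 259×1 = 638.65 N·m.
So T = 638.65 / (0.5284 × 1.6) = 755.35 N.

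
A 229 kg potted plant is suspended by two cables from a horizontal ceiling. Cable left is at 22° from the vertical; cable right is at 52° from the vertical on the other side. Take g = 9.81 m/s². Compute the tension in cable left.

T_left ≈ 1840 N

Angles from the horizontal: cable left is 90° − 22° = 68°, cable right is 90° − 52° = 38°.
Weight W = 229 × 9.81 = 2246 N acts straight down.
Horizontal: T_left cos 68° = T_right cos 38°  →  T_right = 0.4754 T_left.
Vertical: T_left sin 68° + T_right sin 38° = 2246.
Substituting the horizontal relation into the vertical equation gives 1.22 T_left = 2246, so T_left = 1842 N.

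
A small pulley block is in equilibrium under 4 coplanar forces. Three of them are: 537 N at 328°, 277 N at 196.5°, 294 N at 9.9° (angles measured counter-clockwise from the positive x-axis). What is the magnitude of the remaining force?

F ≈ 572 N

Sum the known components: ΣF_x = 479.4 N, ΣF_y = -312.7 N.
For equilibrium the remaining force must supply (−ΣF_x, −ΣF_y) = (-479.4, 312.7) N.
Magnitude = √((-479.4)² + (312.7)²) = 572.4 N; direction = atan2(312.7, -479.4) = 146.9°.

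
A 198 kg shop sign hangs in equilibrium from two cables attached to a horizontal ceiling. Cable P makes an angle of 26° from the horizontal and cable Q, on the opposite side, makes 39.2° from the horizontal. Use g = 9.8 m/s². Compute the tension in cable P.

T_P ≈ 1660 N

Weight W = 198 × 9.8 = 1940 N acts straight down.
Horizontal: T_P cos 26° = T_Q cos 39.2°  →  T_Q = 1.16 T_P.
Vertical: T_P sin 26° + T_Q sin 39.2° = 1940.
Substituting the horizontal relation into the vertical equation gives 1.171 T_P = 1940, so T_P = 1656 N.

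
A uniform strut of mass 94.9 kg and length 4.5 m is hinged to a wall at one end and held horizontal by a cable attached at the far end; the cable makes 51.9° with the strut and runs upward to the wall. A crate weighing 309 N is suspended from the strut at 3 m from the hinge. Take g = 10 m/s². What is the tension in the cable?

T ≈ 865 N

Take torques about the hinge: T sin 51.9° · 4.5 = 94.9×10×2.25 + 309×3 = 3062.2 N·m.
So T = 3062.2 / (0.7869 × 4.5) = 864.75 N.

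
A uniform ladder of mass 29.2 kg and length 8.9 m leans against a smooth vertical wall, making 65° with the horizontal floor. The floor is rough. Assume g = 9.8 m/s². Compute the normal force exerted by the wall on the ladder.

Torques about the foot: N_wall · 8.9 sin 65° = 29.2×9.8×4.45 cos 65° → N_wall = 66.719 N.

N_wall ≈ 66.7 N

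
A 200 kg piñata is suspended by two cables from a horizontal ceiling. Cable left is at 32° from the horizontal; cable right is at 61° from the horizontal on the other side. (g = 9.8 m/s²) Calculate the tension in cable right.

T_right ≈ 1660 N

Weight W = 200 × 9.8 = 1960 N acts straight down.
Horizontal: T_left cos 32° = T_right cos 61°  →  T_left = 0.5717 T_right.
Vertical: T_left sin 32° + T_right sin 61° = 1960.
Substituting the horizontal relation into the vertical equation gives 1.178 T_right = 1960, so T_right = 1664 N.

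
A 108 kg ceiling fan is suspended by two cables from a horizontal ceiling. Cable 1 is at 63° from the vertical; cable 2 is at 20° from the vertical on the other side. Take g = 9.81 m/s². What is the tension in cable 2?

Angles from the horizontal: cable 1 is 90° − 63° = 27°, cable 2 is 90° − 20° = 70°.
Weight W = 108 × 9.81 = 1059 N acts straight down.
Horizontal: T_1 cos 27° = T_2 cos 70°  →  T_1 = 0.3839 T_2.
Vertical: T_1 sin 27° + T_2 sin 70° = 1059.
Substituting the horizontal relation into the vertical equation gives 1.114 T_2 = 1059, so T_2 = 951.1 N.

T_2 ≈ 951 N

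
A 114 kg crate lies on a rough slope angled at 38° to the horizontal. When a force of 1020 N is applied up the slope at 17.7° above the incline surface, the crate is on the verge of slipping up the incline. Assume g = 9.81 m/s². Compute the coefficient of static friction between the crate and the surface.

μ ≈ 0.496

On the verge of sliding up the incline, friction is at its maximum μN and acts down the slope.
Perpendicular to incline: N = W cos 38° − P sin 17.7° = 881.3 − 310.1 = 571.2 N.
Along incline: P cos 17.7° − μN = W sin 38° → μ = −(W sin 38° − P cos 17.7°) / N = 0.4958.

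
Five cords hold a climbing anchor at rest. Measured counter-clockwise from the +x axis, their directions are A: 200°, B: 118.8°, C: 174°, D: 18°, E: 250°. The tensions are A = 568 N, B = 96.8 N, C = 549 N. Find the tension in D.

T_D ≈ 1320 N

Resolve: ΣF_x = 568 cos 200° + 96.8 cos 118.8° + 549 cos 174° + T_D cos 18° + T_E cos 250° = 0.
        ΣF_y = 568 sin 200° + 96.8 sin 118.8° + 549 sin 174° + T_D sin 18° + T_E sin 250° = 0.
The known terms sum to (-1126, -52.05) N, so 0.9511 T_D − 0.3420 T_E = 1126 and 0.3090 T_D − 0.9397 T_E = 52.05.
Solving simultaneously: T_D = 1321 N, T_E = 378.9 N.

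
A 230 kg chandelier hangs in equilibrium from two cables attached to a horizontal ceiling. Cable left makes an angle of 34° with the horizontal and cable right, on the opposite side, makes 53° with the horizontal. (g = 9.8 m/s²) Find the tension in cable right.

Weight W = 230 × 9.8 = 2254 N acts straight down.
Horizontal: T_left cos 34° = T_right cos 53°  →  T_left = 0.7259 T_right.
Vertical: T_left sin 34° + T_right sin 53° = 2254.
Substituting the horizontal relation into the vertical equation gives 1.205 T_right = 2254, so T_right = 1871 N.

T_right ≈ 1870 N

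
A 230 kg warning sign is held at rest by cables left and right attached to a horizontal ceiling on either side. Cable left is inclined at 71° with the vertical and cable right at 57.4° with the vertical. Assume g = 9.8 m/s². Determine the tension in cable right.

Angles from the horizontal: cable left is 90° − 71° = 19°, cable right is 90° − 57.4° = 32.6°.
Weight W = 230 × 9.8 = 2254 N acts straight down.
Horizontal: T_left cos 19° = T_right cos 32.6°  →  T_left = 0.891 T_right.
Vertical: T_left sin 19° + T_right sin 32.6° = 2254.
Substituting the horizontal relation into the vertical equation gives 0.8289 T_right = 2254, so T_right = 2719 N.

T_right ≈ 2720 N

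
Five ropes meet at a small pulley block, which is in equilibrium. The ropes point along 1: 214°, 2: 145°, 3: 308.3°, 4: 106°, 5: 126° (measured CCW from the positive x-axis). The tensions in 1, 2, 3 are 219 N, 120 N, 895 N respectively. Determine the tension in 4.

T_4 ≈ 649 N

Resolve: ΣF_x = 219 cos 214° + 120 cos 145° + 895 cos 308.3° + T_4 cos 106° + T_5 cos 126° = 0.
        ΣF_y = 219 sin 214° + 120 sin 145° + 895 sin 308.3° + T_4 sin 106° + T_5 sin 126° = 0.
The known terms sum to (274.8, -756) N, so -0.2756 T_4 − 0.5878 T_5 = -274.8 and 0.9613 T_4 + 0.8090 T_5 = 756.
Solving simultaneously: T_4 = 649.1 N, T_5 = 163.2 N.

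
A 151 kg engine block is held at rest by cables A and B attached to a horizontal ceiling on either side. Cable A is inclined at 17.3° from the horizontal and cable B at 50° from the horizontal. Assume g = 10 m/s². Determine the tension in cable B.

T_B ≈ 1560 N

Weight W = 151 × 10 = 1510 N acts straight down.
Horizontal: T_A cos 17.3° = T_B cos 50°  →  T_A = 0.6732 T_B.
Vertical: T_A sin 17.3° + T_B sin 50° = 1510.
Substituting the horizontal relation into the vertical equation gives 0.9663 T_B = 1510, so T_B = 1563 N.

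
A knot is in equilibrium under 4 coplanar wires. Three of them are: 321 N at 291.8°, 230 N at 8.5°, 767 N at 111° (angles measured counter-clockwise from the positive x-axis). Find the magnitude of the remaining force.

Sum the known components: ΣF_x = 71.81 N, ΣF_y = 452 N.
For equilibrium the remaining force must supply (−ΣF_x, −ΣF_y) = (-71.81, -452) N.
Magnitude = √((-71.81)² + (-452)²) = 457.7 N; direction = atan2(-452, -71.81) = 261.0°.

F ≈ 458 N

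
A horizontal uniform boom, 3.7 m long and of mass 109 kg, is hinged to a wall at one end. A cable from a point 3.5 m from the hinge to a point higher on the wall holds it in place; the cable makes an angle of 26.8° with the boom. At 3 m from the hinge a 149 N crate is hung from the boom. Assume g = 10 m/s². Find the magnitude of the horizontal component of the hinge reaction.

Take torques about the hinge: T sin 26.8° · 3.5 = 109×10×1.85 + 149×3 = 2463.5 N·m.
So T = 2463.5 / (0.4509 × 3.5) = 1561.1 N.
ΣF_x = 0: H_x = T cos 26.8° = 1393.4 N.

H_x ≈ 1390 N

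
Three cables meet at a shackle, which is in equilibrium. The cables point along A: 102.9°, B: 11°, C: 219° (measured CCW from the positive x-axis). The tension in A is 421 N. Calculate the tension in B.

Resolve: ΣF_x = 421 cos 102.9° + T_B cos 11° + T_C cos 219° = 0.
        ΣF_y = 421 sin 102.9° + T_B sin 11° + T_C sin 219° = 0.
The known terms sum to (-93.99, 410.4) N, so 0.9816 T_B − 0.7771 T_C = 93.99 and 0.1908 T_B − 0.6293 T_C = -410.4.
Solving simultaneously: T_B = 805.3 N, T_C = 896.3 N.

T_B ≈ 805 N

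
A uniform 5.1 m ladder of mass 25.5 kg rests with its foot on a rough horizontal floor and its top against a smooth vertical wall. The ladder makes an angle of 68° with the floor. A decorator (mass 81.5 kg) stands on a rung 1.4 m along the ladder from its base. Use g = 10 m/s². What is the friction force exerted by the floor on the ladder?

Torques about the foot: N_wall · 5.1 sin 68° = 25.5×10×2.55 cos 68° + 81.5×10×1.4 cos 68° → N_wall = 141.9 N.
ΣF_x = 0: f_floor = N_wall = 141.9 N.

f ≈ 142 N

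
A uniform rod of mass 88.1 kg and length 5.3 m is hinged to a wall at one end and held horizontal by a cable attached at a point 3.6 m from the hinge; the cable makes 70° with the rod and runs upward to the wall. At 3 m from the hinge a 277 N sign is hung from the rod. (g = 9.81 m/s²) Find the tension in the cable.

T ≈ 923 N

Take torques about the hinge: T sin 70° · 3.6 = 88.1×9.81×2.65 + 277×3 = 3121.3 N·m.
So T = 3121.3 / (0.9397 × 3.6) = 922.67 N.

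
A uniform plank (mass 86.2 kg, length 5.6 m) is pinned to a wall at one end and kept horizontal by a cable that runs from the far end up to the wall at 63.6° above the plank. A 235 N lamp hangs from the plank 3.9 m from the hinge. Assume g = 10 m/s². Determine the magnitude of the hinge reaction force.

|H| ≈ 583 N

Take torques about the hinge: T sin 63.6° · 5.6 = 86.2×10×2.8 + 235×3.9 = 3330.1 N·m.
So T = 3330.1 / (0.8957 × 5.6) = 663.9 N.
ΣF_x = 0: H_x = T cos 63.6° = 295.19 N.
ΣF_y = 0: H_y = (86.2×10 + 235) − T sin 63.6° = 1097 − 594.66 = 502.34 N.
|H| = √(H_x² + H_y²) = √((295.19)² + (502.34)²) = 582.65 N.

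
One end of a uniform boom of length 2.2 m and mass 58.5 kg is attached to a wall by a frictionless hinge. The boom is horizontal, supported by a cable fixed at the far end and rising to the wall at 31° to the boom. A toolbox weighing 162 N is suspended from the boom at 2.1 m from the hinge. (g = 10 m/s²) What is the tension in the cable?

Take torques about the hinge: T sin 31° · 2.2 = 58.5×10×1.1 + 162×2.1 = 983.7 N·m.
So T = 983.7 / (0.5150 × 2.2) = 868.16 N.

T ≈ 868 N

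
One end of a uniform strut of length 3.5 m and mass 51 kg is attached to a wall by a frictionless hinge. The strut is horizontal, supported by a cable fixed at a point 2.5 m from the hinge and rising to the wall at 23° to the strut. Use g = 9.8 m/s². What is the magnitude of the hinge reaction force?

Take torques about the hinge: T sin 23° · 2.5 = 51×9.8×1.75 = 874.65 N·m.
So T = 874.65 / (0.3907 × 2.5) = 895.4 N.
ΣF_x = 0: H_x = T cos 23° = 824.22 N.
ΣF_y = 0: H_y = (51×9.8) − T sin 23° = 499.8 − 349.86 = 149.94 N.
|H| = √(H_x² + H_y²) = √((824.22)² + (149.94)²) = 837.75 N.

|H| ≈ 838 N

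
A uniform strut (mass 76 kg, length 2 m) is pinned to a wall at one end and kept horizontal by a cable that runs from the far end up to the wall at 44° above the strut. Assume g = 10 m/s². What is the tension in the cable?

T ≈ 547 N

Take torques about the hinge: T sin 44° · 2 = 76×10×1 = 760 N·m.
So T = 760 / (0.6947 × 2) = 547.03 N.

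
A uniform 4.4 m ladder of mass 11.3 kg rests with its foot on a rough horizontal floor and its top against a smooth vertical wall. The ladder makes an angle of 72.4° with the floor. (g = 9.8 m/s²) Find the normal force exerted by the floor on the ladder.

ΣF_y = 0: N_floor = 11.3×9.8 = 110.74 N.

N_floor ≈ 111 N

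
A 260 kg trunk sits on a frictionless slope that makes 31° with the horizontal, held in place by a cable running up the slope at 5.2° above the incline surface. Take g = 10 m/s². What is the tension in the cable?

Take axes along and perpendicular to the incline. Weight components: W sin 31° = 1339 N down-slope, W cos 31° = 2229 N into the surface.
Along incline: T cos 5.2° = W sin 31° → T = 1345 N.
Perpendicular: N = W cos 31° − T sin 5.2° = 2107 N.

T ≈ 1340 N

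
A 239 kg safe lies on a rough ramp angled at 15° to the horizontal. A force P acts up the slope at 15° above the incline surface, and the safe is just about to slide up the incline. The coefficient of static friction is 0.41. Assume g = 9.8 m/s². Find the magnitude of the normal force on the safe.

On the verge of sliding up the incline, friction equals μN and acts down the slope.
Perpendicular: N + P sin 15° = W cos 15° = 2262 N.
Along incline: P cos 15° = W sin 15° + μN  with W sin 15° = 606.2 N.
Solving the pair for P and N: P = 1431 N, N = 1892 N (and f = μN = 775.8 N).

N ≈ 1890 N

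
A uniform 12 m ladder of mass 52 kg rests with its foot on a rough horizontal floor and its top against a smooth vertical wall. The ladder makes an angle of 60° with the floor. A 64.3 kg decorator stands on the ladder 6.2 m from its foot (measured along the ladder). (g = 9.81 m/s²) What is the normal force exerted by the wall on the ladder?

Torques about the foot: N_wall · 12 sin 60° = 52×9.81×6 cos 60° + 64.3×9.81×6.2 cos 60° → N_wall = 335.42 N.

N_wall ≈ 335 N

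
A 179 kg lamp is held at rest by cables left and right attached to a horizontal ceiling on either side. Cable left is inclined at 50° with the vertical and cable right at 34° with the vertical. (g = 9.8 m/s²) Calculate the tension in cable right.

T_right ≈ 1350 N

Angles from the horizontal: cable left is 90° − 50° = 40°, cable right is 90° − 34° = 56°.
Weight W = 179 × 9.8 = 1754 N acts straight down.
Horizontal: T_left cos 40° = T_right cos 56°  →  T_left = 0.73 T_right.
Vertical: T_left sin 40° + T_right sin 56° = 1754.
Substituting the horizontal relation into the vertical equation gives 1.298 T_right = 1754, so T_right = 1351 N.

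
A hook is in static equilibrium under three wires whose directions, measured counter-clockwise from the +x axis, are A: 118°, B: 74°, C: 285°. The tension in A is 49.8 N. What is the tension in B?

Resolve: ΣF_x = 49.8 cos 118° + T_B cos 74° + T_C cos 285° = 0.
        ΣF_y = 49.8 sin 118° + T_B sin 74° + T_C sin 285° = 0.
The known terms sum to (-23.38, 43.97) N, so 0.2756 T_B + 0.2588 T_C = 23.38 and 0.9613 T_B − 0.9659 T_C = -43.97.
Solving simultaneously: T_B = 21.75 N, T_C = 67.17 N.

T_B ≈ 21.8 N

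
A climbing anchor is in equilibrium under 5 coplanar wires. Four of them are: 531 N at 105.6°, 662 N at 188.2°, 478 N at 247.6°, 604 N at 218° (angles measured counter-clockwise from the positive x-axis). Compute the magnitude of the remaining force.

F ≈ 1510 N

Sum the known components: ΣF_x = -1456 N, ΣF_y = -396.8 N.
For equilibrium the remaining force must supply (−ΣF_x, −ΣF_y) = (1456, 396.8) N.
Magnitude = √((1456)² + (396.8)²) = 1509 N; direction = atan2(396.8, 1456) = 15.2°.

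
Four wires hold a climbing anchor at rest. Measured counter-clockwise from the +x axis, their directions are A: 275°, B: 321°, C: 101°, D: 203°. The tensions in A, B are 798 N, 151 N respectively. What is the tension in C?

T_C ≈ 912 N

Resolve: ΣF_x = 798 cos 275° + 151 cos 321° + T_C cos 101° + T_D cos 203° = 0.
        ΣF_y = 798 sin 275° + 151 sin 321° + T_C sin 101° + T_D sin 203° = 0.
The known terms sum to (186.9, -890) N, so -0.1908 T_C − 0.9205 T_D = -186.9 and 0.9816 T_C − 0.3907 T_D = 890.
Solving simultaneously: T_C = 912.2 N, T_D = 13.95 N.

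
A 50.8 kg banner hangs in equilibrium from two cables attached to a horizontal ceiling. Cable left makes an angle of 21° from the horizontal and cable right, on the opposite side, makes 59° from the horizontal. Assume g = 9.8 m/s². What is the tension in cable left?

T_left ≈ 260 N

Weight W = 50.8 × 9.8 = 497.8 N acts straight down.
Horizontal: T_left cos 21° = T_right cos 59°  →  T_right = 1.813 T_left.
Vertical: T_left sin 21° + T_right sin 59° = 497.8.
Substituting the horizontal relation into the vertical equation gives 1.912 T_left = 497.8, so T_left = 260.4 N.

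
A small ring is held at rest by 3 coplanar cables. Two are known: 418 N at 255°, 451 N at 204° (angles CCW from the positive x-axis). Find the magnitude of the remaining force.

Sum the known components: ΣF_x = -520.2 N, ΣF_y = -587.2 N.
For equilibrium the remaining force must supply (−ΣF_x, −ΣF_y) = (520.2, 587.2) N.
Magnitude = √((520.2)² + (587.2)²) = 784.5 N; direction = atan2(587.2, 520.2) = 48.5°.

F ≈ 784 N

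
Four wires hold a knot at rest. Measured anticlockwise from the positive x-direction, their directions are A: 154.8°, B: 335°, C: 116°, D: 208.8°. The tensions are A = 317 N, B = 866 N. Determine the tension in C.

Resolve: ΣF_x = 317 cos 154.8° + 866 cos 335° + T_C cos 116° + T_D cos 208.8° = 0.
        ΣF_y = 317 sin 154.8° + 866 sin 335° + T_C sin 116° + T_D sin 208.8° = 0.
The known terms sum to (498, -231) N, so -0.4384 T_C − 0.8763 T_D = -498 and 0.8988 T_C − 0.4818 T_D = 231.
Solving simultaneously: T_C = 442.9 N, T_D = 346.8 N.

T_C ≈ 443 N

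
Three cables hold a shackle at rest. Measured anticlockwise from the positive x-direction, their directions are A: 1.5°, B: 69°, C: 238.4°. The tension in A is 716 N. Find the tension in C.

Resolve: ΣF_x = 716 cos 1.5° + T_B cos 69° + T_C cos 238.4° = 0.
        ΣF_y = 716 sin 1.5° + T_B sin 69° + T_C sin 238.4° = 0.
The known terms sum to (715.8, 18.74) N, so 0.3584 T_B − 0.5240 T_C = -715.8 and 0.9336 T_B − 0.8517 T_C = -18.74.
Solving simultaneously: T_B = 3261 N, T_C = 3596 N.

T_C ≈ 3600 N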